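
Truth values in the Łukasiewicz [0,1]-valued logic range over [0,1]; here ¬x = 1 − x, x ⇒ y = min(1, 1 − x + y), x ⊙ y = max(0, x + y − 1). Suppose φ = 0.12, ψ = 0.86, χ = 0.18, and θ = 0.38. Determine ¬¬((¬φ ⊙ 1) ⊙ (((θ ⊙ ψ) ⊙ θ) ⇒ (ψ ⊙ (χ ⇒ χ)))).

¬φ = 1 − 0.12 = 0.88
¬φ ⊙ 1 = max(0, 0.88 + 1.00 − 1) = max(0, 0.88) = 0.88
θ ⊙ ψ = max(0, 0.38 + 0.86 − 1) = max(0, 0.24) = 0.24
(θ ⊙ ψ) ⊙ θ = max(0, 0.24 + 0.38 − 1) = max(0, -0.38) = 0.00
χ ⇒ χ = min(1, 1 − 0.18 + 0.18) = min(1, 1.00) = 1.00
ψ ⊙ (χ ⇒ χ) = max(0, 0.86 + 1.00 − 1) = max(0, 0.86) = 0.86
((θ ⊙ ψ) ⊙ θ) ⇒ (ψ ⊙ (χ ⇒ χ)) = min(1, 1 − 0.00 + 0.86) = min(1, 1.86) = 1.00
(¬φ ⊙ 1) ⊙ (((θ ⊙ ψ) ⊙ θ) ⇒ (ψ ⊙ (χ ⇒ χ))) = max(0, 0.88 + 1.00 − 1) = max(0, 0.88) = 0.88
¬((¬φ ⊙ 1) ⊙ (((θ ⊙ ψ) ⊙ θ) ⇒ (ψ ⊙ (χ ⇒ χ)))) = 1 − 0.88 = 0.12
¬¬((¬φ ⊙ 1) ⊙ (((θ ⊙ ψ) ⊙ θ) ⇒ (ψ ⊙ (χ ⇒ χ)))) = 1 − 0.12 = 0.88

0.88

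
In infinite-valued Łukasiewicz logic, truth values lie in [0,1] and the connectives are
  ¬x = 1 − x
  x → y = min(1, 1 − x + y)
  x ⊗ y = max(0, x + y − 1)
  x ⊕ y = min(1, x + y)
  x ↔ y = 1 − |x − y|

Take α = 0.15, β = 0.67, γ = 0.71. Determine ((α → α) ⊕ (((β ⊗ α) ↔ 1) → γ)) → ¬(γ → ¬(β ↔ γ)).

0.67

α → α = min(1, 1 − 0.15 + 0.15) = min(1, 1.00) = 1.00
β ⊗ α = max(0, 0.67 + 0.15 − 1) = max(0, -0.18) = 0.00
(β ⊗ α) ↔ 1 = 1 − |0.00 − 1.00| = 1 − 1.00 = 0.00
((β ⊗ α) ↔ 1) → γ = min(1, 1 − 0.00 + 0.71) = min(1, 1.71) = 1.00
(α → α) ⊕ (((β ⊗ α) ↔ 1) → γ) = min(1, 1.00 + 1.00) = min(1, 2.00) = 1.00
β ↔ γ = 1 − |0.67 − 0.71| = 1 − 0.04 = 0.96
¬(β ↔ γ) = 1 − 0.96 = 0.04
γ → ¬(β ↔ γ) = min(1, 1 − 0.71 + 0.04) = min(1, 0.33) = 0.33
¬(γ → ¬(β ↔ γ)) = 1 − 0.33 = 0.67
((α → α) ⊕ (((β ⊗ α) ↔ 1) → γ)) → ¬(γ → ¬(β ↔ γ)) = min(1, 1 − 1.00 + 0.67) = min(1, 0.67) = 0.67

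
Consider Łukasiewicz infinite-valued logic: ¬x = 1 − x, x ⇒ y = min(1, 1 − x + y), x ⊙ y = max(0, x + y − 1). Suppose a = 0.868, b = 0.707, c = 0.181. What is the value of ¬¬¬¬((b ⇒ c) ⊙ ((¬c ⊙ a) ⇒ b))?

0.474

b ⇒ c = min(1, 1 − 0.707 + 0.181) = min(1, 0.474) = 0.474
¬c = 1 − 0.181 = 0.819
¬c ⊙ a = max(0, 0.819 + 0.868 − 1) = max(0, 0.687) = 0.687
(¬c ⊙ a) ⇒ b = min(1, 1 − 0.687 + 0.707) = min(1, 1.020) = 1.000
(b ⇒ c) ⊙ ((¬c ⊙ a) ⇒ b) = max(0, 0.474 + 1.000 − 1) = max(0, 0.474) = 0.474
¬((b ⇒ c) ⊙ ((¬c ⊙ a) ⇒ b)) = 1 − 0.474 = 0.526
¬¬((b ⇒ c) ⊙ ((¬c ⊙ a) ⇒ b)) = 1 − 0.526 = 0.474
¬¬¬((b ⇒ c) ⊙ ((¬c ⊙ a) ⇒ b)) = 1 − 0.474 = 0.526
¬¬¬¬((b ⇒ c) ⊙ ((¬c ⊙ a) ⇒ b)) = 1 − 0.526 = 0.474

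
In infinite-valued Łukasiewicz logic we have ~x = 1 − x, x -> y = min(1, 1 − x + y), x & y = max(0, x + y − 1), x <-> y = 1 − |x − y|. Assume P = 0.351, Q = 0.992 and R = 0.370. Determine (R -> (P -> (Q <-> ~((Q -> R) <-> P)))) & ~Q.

0.008

Q -> R = min(1, 1 − 0.992 + 0.370) = min(1, 0.378) = 0.378
(Q -> R) <-> P = 1 − |0.378 − 0.351| = 1 − 0.027 = 0.973
~((Q -> R) <-> P) = 1 − 0.973 = 0.027
Q <-> ~((Q -> R) <-> P) = 1 − |0.992 − 0.027| = 1 − 0.965 = 0.035
P -> (Q <-> ~((Q -> R) <-> P)) = min(1, 1 − 0.351 + 0.035) = min(1, 0.684) = 0.684
R -> (P -> (Q <-> ~((Q -> R) <-> P))) = min(1, 1 − 0.370 + 0.684) = min(1, 1.314) = 1.000
~Q = 1 − 0.992 = 0.008
(R -> (P -> (Q <-> ~((Q -> R) <-> P)))) & ~Q = max(0, 1.000 + 0.008 − 1) = max(0, 0.008) = 0.008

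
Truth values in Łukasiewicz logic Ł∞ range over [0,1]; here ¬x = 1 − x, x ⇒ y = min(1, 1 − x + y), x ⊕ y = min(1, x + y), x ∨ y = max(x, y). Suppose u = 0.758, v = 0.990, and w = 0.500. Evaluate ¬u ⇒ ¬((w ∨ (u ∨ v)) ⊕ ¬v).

¬u = 1 − 0.758 = 0.242
u ∨ v = max(0.758, 0.990) = 0.990
w ∨ (u ∨ v) = max(0.500, 0.990) = 0.990
¬v = 1 − 0.990 = 0.010
(w ∨ (u ∨ v)) ⊕ ¬v = min(1, 0.990 + 0.010) = min(1, 1.000) = 1.000
¬((w ∨ (u ∨ v)) ⊕ ¬v) = 1 − 1.000 = 0.000
¬u ⇒ ¬((w ∨ (u ∨ v)) ⊕ ¬v) = min(1, 1 − 0.242 + 0.000) = min(1, 0.758) = 0.758

0.758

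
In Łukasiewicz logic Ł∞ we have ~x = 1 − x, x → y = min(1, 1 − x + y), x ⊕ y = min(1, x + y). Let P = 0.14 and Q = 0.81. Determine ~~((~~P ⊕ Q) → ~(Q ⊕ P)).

0.10

~P = 1 − 0.14 = 0.86
~~P = 1 − 0.86 = 0.14
~~P ⊕ Q = min(1, 0.14 + 0.81) = min(1, 0.95) = 0.95
Q ⊕ P = min(1, 0.81 + 0.14) = min(1, 0.95) = 0.95
~(Q ⊕ P) = 1 − 0.95 = 0.05
(~~P ⊕ Q) → ~(Q ⊕ P) = min(1, 1 − 0.95 + 0.05) = min(1, 0.10) = 0.10
~((~~P ⊕ Q) → ~(Q ⊕ P)) = 1 − 0.10 = 0.90
~~((~~P ⊕ Q) → ~(Q ⊕ P)) = 1 − 0.90 = 0.10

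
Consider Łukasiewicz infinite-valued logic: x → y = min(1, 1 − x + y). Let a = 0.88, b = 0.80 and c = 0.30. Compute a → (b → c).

b → c = min(1, 1 − 0.80 + 0.30) = min(1, 0.50) = 0.50
a → (b → c) = min(1, 1 − 0.88 + 0.50) = min(1, 0.62) = 0.62

0.62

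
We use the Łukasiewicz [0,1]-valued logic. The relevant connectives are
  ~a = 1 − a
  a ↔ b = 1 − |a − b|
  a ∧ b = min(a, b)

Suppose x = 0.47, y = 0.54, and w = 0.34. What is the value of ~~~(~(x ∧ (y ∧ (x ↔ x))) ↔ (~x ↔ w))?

0.28

x ↔ x = 1 − |0.47 − 0.47| = 1 − 0.00 = 1.00
y ∧ (x ↔ x) = min(0.54, 1.00) = 0.54
x ∧ (y ∧ (x ↔ x)) = min(0.47, 0.54) = 0.47
~(x ∧ (y ∧ (x ↔ x))) = 1 − 0.47 = 0.53
~x = 1 − 0.47 = 0.53
~x ↔ w = 1 − |0.53 − 0.34| = 1 − 0.19 = 0.81
~(x ∧ (y ∧ (x ↔ x))) ↔ (~x ↔ w) = 1 − |0.53 − 0.81| = 1 − 0.28 = 0.72
~(~(x ∧ (y ∧ (x ↔ x))) ↔ (~x ↔ w)) = 1 − 0.72 = 0.28
~~(~(x ∧ (y ∧ (x ↔ x))) ↔ (~x ↔ w)) = 1 − 0.28 = 0.72
~~~(~(x ∧ (y ∧ (x ↔ x))) ↔ (~x ↔ w)) = 1 − 0.72 = 0.28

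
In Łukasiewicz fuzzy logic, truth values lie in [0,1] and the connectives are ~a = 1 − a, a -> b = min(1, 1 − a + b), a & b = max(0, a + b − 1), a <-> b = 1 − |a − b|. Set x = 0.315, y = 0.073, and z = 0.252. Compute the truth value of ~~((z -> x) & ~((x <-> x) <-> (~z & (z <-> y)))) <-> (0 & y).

z -> x = min(1, 1 − 0.252 + 0.315) = min(1, 1.063) = 1.000
x <-> x = 1 − |0.315 − 0.315| = 1 − 0.000 = 1.000
~z = 1 − 0.252 = 0.748
z <-> y = 1 − |0.252 − 0.073| = 1 − 0.179 = 0.821
~z & (z <-> y) = max(0, 0.748 + 0.821 − 1) = max(0, 0.569) = 0.569
(x <-> x) <-> (~z & (z <-> y)) = 1 − |1.000 − 0.569| = 1 − 0.431 = 0.569
~((x <-> x) <-> (~z & (z <-> y))) = 1 − 0.569 = 0.431
(z -> x) & ~((x <-> x) <-> (~z & (z <-> y))) = max(0, 1.000 + 0.431 − 1) = max(0, 0.431) = 0.431
~((z -> x) & ~((x <-> x) <-> (~z & (z <-> y)))) = 1 − 0.431 = 0.569
~~((z -> x) & ~((x <-> x) <-> (~z & (z <-> y)))) = 1 − 0.569 = 0.431
0 & y = max(0, 0.000 + 0.073 − 1) = max(0, -0.927) = 0.000
~~((z -> x) & ~((x <-> x) <-> (~z & (z <-> y)))) <-> (0 & y) = 1 − |0.431 − 0.000| = 1 − 0.431 = 0.569

0.569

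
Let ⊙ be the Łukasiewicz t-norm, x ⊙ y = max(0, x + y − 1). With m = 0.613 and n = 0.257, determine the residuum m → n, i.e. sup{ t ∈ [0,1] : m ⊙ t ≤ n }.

The residuum of the Łukasiewicz t-norm gives the supremum: min(1, 1 − 0.613 + 0.257).
1 − 0.613 + 0.257 = 0.644, so t = min(1, 0.644) = 0.644.
Check: 0.613 ⊙ 0.644 = max(0, 0.257) = 0.257 ≤ 0.257.

0.644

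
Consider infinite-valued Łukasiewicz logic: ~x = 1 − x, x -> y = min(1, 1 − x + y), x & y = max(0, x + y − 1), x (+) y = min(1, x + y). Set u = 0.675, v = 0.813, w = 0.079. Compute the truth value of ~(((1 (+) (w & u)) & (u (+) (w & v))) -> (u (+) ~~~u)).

w & u = max(0, 0.079 + 0.675 − 1) = max(0, -0.246) = 0.000
1 (+) (w & u) = min(1, 1.000 + 0.000) = min(1, 1.000) = 1.000
w & v = max(0, 0.079 + 0.813 − 1) = max(0, -0.108) = 0.000
u (+) (w & v) = min(1, 0.675 + 0.000) = min(1, 0.675) = 0.675
(1 (+) (w & u)) & (u (+) (w & v)) = max(0, 1.000 + 0.675 − 1) = max(0, 0.675) = 0.675
~u = 1 − 0.675 = 0.325
~~u = 1 − 0.325 = 0.675
~~~u = 1 − 0.675 = 0.325
u (+) ~~~u = min(1, 0.675 + 0.325) = min(1, 1.000) = 1.000
((1 (+) (w & u)) & (u (+) (w & v))) -> (u (+) ~~~u) = min(1, 1 − 0.675 + 1.000) = min(1, 1.325) = 1.000
~(((1 (+) (w & u)) & (u (+) (w & v))) -> (u (+) ~~~u)) = 1 − 1.000 = 0.000

0.000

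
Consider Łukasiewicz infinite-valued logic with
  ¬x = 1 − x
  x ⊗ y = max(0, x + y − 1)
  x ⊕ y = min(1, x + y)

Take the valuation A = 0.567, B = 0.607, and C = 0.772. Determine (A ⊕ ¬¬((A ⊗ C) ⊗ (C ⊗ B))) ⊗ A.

0.134

A ⊗ C = max(0, 0.567 + 0.772 − 1) = max(0, 0.339) = 0.339
C ⊗ B = max(0, 0.772 + 0.607 − 1) = max(0, 0.379) = 0.379
(A ⊗ C) ⊗ (C ⊗ B) = max(0, 0.339 + 0.379 − 1) = max(0, -0.282) = 0.000
¬((A ⊗ C) ⊗ (C ⊗ B)) = 1 − 0.000 = 1.000
¬¬((A ⊗ C) ⊗ (C ⊗ B)) = 1 − 1.000 = 0.000
A ⊕ ¬¬((A ⊗ C) ⊗ (C ⊗ B)) = min(1, 0.567 + 0.000) = min(1, 0.567) = 0.567
(A ⊕ ¬¬((A ⊗ C) ⊗ (C ⊗ B))) ⊗ A = max(0, 0.567 + 0.567 − 1) = max(0, 0.134) = 0.134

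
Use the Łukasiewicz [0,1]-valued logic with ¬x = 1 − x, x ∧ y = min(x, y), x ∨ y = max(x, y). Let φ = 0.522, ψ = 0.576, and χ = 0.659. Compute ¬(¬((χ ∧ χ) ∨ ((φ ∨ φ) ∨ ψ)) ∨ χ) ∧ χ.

0.341

χ ∧ χ = min(0.659, 0.659) = 0.659
φ ∨ φ = max(0.522, 0.522) = 0.522
(φ ∨ φ) ∨ ψ = max(0.522, 0.576) = 0.576
(χ ∧ χ) ∨ ((φ ∨ φ) ∨ ψ) = max(0.659, 0.576) = 0.659
¬((χ ∧ χ) ∨ ((φ ∨ φ) ∨ ψ)) = 1 − 0.659 = 0.341
¬((χ ∧ χ) ∨ ((φ ∨ φ) ∨ ψ)) ∨ χ = max(0.341, 0.659) = 0.659
¬(¬((χ ∧ χ) ∨ ((φ ∨ φ) ∨ ψ)) ∨ χ) = 1 − 0.659 = 0.341
¬(¬((χ ∧ χ) ∨ ((φ ∨ φ) ∨ ψ)) ∨ χ) ∧ χ = min(0.341, 0.659) = 0.341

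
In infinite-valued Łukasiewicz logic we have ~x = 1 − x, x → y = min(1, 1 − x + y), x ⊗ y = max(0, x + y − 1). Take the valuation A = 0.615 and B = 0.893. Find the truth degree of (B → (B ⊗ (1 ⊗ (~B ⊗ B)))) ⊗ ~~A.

~B = 1 − 0.893 = 0.107
~B ⊗ B = max(0, 0.107 + 0.893 − 1) = max(0, 0.000) = 0.000
1 ⊗ (~B ⊗ B) = max(0, 1.000 + 0.000 − 1) = max(0, 0.000) = 0.000
B ⊗ (1 ⊗ (~B ⊗ B)) = max(0, 0.893 + 0.000 − 1) = max(0, -0.107) = 0.000
B → (B ⊗ (1 ⊗ (~B ⊗ B))) = min(1, 1 − 0.893 + 0.000) = min(1, 0.107) = 0.107
~A = 1 − 0.615 = 0.385
~~A = 1 − 0.385 = 0.615
(B → (B ⊗ (1 ⊗ (~B ⊗ B)))) ⊗ ~~A = max(0, 0.107 + 0.615 − 1) = max(0, -0.278) = 0.000

0.000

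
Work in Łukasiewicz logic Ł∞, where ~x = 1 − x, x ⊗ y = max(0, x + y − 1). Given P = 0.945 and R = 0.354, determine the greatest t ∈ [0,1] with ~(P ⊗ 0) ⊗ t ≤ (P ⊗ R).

P ⊗ 0 = max(0, 0.945 + 0.000 − 1) = max(0, -0.055) = 0.000
~(P ⊗ 0) = 1 − 0.000 = 1.000
So the left factor is ~(P ⊗ 0) = 1.000.
P ⊗ R = max(0, 0.945 + 0.354 − 1) = max(0, 0.299) = 0.299
So the right-hand bound is P ⊗ R = 0.299.
The residuum of the Łukasiewicz t-norm gives the supremum: min(1, 1 − 1.000 + 0.299).
1 − 1.000 + 0.299 = 0.299, so t = min(1, 0.299) = 0.299.
Check: 1.000 ⊗ 0.299 = max(0, 0.299) = 0.299 ≤ 0.299.

0.299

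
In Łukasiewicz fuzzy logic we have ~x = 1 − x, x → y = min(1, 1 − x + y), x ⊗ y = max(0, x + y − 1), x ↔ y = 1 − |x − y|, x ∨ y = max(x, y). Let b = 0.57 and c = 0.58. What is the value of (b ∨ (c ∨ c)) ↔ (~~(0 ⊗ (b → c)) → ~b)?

0.58

c ∨ c = max(0.58, 0.58) = 0.58
b ∨ (c ∨ c) = max(0.57, 0.58) = 0.58
b → c = min(1, 1 − 0.57 + 0.58) = min(1, 1.01) = 1.00
0 ⊗ (b → c) = max(0, 0.00 + 1.00 − 1) = max(0, 0.00) = 0.00
~(0 ⊗ (b → c)) = 1 − 0.00 = 1.00
~~(0 ⊗ (b → c)) = 1 − 1.00 = 0.00
~b = 1 − 0.57 = 0.43
~~(0 ⊗ (b → c)) → ~b = min(1, 1 − 0.00 + 0.43) = min(1, 1.43) = 1.00
(b ∨ (c ∨ c)) ↔ (~~(0 ⊗ (b → c)) → ~b) = 1 − |0.58 − 1.00| = 1 − 0.42 = 0.58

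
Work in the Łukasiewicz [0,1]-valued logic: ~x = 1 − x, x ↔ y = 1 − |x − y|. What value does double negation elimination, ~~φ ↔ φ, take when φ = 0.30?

1.00

~φ = 1 − 0.30 = 0.70
~~φ = 1 − 0.70 = 0.30
~~φ ↔ φ = 1 − |0.30 − 0.30| = 1 − 0.00 = 1.00
(As expected: always 1 in Ł∞ since negation is involutive.)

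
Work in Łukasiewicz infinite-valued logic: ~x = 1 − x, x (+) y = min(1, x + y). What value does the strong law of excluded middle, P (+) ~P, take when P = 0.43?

~P = 1 − 0.43 = 0.57
P (+) ~P = min(1, 0.43 + 0.57) = min(1, 1.00) = 1.00
(As expected: always 1 in Ł∞ since a ⊕ (1−a) = 1.)

1.00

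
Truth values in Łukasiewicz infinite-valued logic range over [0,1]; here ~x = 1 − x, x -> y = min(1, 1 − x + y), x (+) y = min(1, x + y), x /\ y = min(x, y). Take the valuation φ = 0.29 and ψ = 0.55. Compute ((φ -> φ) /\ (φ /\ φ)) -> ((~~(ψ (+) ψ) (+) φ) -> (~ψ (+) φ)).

1.00

φ -> φ = min(1, 1 − 0.29 + 0.29) = min(1, 1.00) = 1.00
φ /\ φ = min(0.29, 0.29) = 0.29
(φ -> φ) /\ (φ /\ φ) = min(1.00, 0.29) = 0.29
ψ (+) ψ = min(1, 0.55 + 0.55) = min(1, 1.10) = 1.00
~(ψ (+) ψ) = 1 − 1.00 = 0.00
~~(ψ (+) ψ) = 1 − 0.00 = 1.00
~~(ψ (+) ψ) (+) φ = min(1, 1.00 + 0.29) = min(1, 1.29) = 1.00
~ψ = 1 − 0.55 = 0.45
~ψ (+) φ = min(1, 0.45 + 0.29) = min(1, 0.74) = 0.74
(~~(ψ (+) ψ) (+) φ) -> (~ψ (+) φ) = min(1, 1 − 1.00 + 0.74) = min(1, 0.74) = 0.74
((φ -> φ) /\ (φ /\ φ)) -> ((~~(ψ (+) ψ) (+) φ) -> (~ψ (+) φ)) = min(1, 1 − 0.29 + 0.74) = min(1, 1.45) = 1.00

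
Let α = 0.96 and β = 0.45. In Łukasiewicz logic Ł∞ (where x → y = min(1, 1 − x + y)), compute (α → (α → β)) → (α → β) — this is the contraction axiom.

0.96

α → β = min(1, 1 − 0.96 + 0.45) = min(1, 0.49) = 0.49
α → (α → β) = min(1, 1 − 0.96 + 0.49) = min(1, 0.53) = 0.53
(α → (α → β)) → (α → β) = min(1, 1 − 0.53 + 0.49) = min(1, 0.96) = 0.96
(The value 0.96 < 1 shows this instance is not satisfied; fails in Ł∞ (the t-norm is not idempotent).)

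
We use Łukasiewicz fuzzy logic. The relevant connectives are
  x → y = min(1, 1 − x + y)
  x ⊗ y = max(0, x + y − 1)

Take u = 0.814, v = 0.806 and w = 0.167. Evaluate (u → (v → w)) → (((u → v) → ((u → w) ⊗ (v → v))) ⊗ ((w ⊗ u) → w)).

v → w = min(1, 1 − 0.806 + 0.167) = min(1, 0.361) = 0.361
u → (v → w) = min(1, 1 − 0.814 + 0.361) = min(1, 0.547) = 0.547
u → v = min(1, 1 − 0.814 + 0.806) = min(1, 0.992) = 0.992
u → w = min(1, 1 − 0.814 + 0.167) = min(1, 0.353) = 0.353
v → v = min(1, 1 − 0.806 + 0.806) = min(1, 1.000) = 1.000
(u → w) ⊗ (v → v) = max(0, 0.353 + 1.000 − 1) = max(0, 0.353) = 0.353
(u → v) → ((u → w) ⊗ (v → v)) = min(1, 1 − 0.992 + 0.353) = min(1, 0.361) = 0.361
w ⊗ u = max(0, 0.167 + 0.814 − 1) = max(0, -0.019) = 0.000
(w ⊗ u) → w = min(1, 1 − 0.000 + 0.167) = min(1, 1.167) = 1.000
((u → v) → ((u → w) ⊗ (v → v))) ⊗ ((w ⊗ u) → w) = max(0, 0.361 + 1.000 − 1) = max(0, 0.361) = 0.361
(u → (v → w)) → (((u → v) → ((u → w) ⊗ (v → v))) ⊗ ((w ⊗ u) → w)) = min(1, 1 − 0.547 + 0.361) = min(1, 0.814) = 0.814

0.814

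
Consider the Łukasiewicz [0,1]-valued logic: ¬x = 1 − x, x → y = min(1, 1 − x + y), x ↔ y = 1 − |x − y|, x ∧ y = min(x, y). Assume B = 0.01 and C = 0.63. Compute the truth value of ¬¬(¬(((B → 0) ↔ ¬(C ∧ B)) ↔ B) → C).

B → 0 = min(1, 1 − 0.01 + 0.00) = min(1, 0.99) = 0.99
C ∧ B = min(0.63, 0.01) = 0.01
¬(C ∧ B) = 1 − 0.01 = 0.99
(B → 0) ↔ ¬(C ∧ B) = 1 − |0.99 − 0.99| = 1 − 0.00 = 1.00
((B → 0) ↔ ¬(C ∧ B)) ↔ B = 1 − |1.00 − 0.01| = 1 − 0.99 = 0.01
¬(((B → 0) ↔ ¬(C ∧ B)) ↔ B) = 1 − 0.01 = 0.99
¬(((B → 0) ↔ ¬(C ∧ B)) ↔ B) → C = min(1, 1 − 0.99 + 0.63) = min(1, 0.64) = 0.64
¬(¬(((B → 0) ↔ ¬(C ∧ B)) ↔ B) → C) = 1 − 0.64 = 0.36
¬¬(¬(((B → 0) ↔ ¬(C ∧ B)) ↔ B) → C) = 1 − 0.36 = 0.64

0.64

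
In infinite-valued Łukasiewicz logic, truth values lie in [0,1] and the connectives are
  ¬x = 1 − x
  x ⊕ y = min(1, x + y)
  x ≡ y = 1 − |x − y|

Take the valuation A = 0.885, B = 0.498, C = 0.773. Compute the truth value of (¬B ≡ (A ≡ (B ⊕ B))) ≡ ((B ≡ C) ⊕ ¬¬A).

0.613

¬B = 1 − 0.498 = 0.502
B ⊕ B = min(1, 0.498 + 0.498) = min(1, 0.996) = 0.996
A ≡ (B ⊕ B) = 1 − |0.885 − 0.996| = 1 − 0.111 = 0.889
¬B ≡ (A ≡ (B ⊕ B)) = 1 − |0.502 − 0.889| = 1 − 0.387 = 0.613
B ≡ C = 1 − |0.498 − 0.773| = 1 − 0.275 = 0.725
¬A = 1 − 0.885 = 0.115
¬¬A = 1 − 0.115 = 0.885
(B ≡ C) ⊕ ¬¬A = min(1, 0.725 + 0.885) = min(1, 1.610) = 1.000
(¬B ≡ (A ≡ (B ⊕ B))) ≡ ((B ≡ C) ⊕ ¬¬A) = 1 − |0.613 − 1.000| = 1 − 0.387 = 0.613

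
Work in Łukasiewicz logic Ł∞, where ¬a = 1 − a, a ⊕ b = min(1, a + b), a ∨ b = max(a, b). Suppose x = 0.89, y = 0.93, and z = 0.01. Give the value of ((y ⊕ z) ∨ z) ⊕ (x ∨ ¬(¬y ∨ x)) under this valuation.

y ⊕ z = min(1, 0.93 + 0.01) = min(1, 0.94) = 0.94
(y ⊕ z) ∨ z = max(0.94, 0.01) = 0.94
¬y = 1 − 0.93 = 0.07
¬y ∨ x = max(0.07, 0.89) = 0.89
¬(¬y ∨ x) = 1 − 0.89 = 0.11
x ∨ ¬(¬y ∨ x) = max(0.89, 0.11) = 0.89
((y ⊕ z) ∨ z) ⊕ (x ∨ ¬(¬y ∨ x)) = min(1, 0.94 + 0.89) = min(1, 1.83) = 1.00

1.00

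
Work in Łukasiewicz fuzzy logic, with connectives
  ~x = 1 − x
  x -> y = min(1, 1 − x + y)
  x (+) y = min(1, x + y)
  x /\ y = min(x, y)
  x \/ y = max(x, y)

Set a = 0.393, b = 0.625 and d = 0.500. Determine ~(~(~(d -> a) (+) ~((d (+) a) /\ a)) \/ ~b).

d -> a = min(1, 1 − 0.500 + 0.393) = min(1, 0.893) = 0.893
~(d -> a) = 1 − 0.893 = 0.107
d (+) a = min(1, 0.500 + 0.393) = min(1, 0.893) = 0.893
(d (+) a) /\ a = min(0.893, 0.393) = 0.393
~((d (+) a) /\ a) = 1 − 0.393 = 0.607
~(d -> a) (+) ~((d (+) a) /\ a) = min(1, 0.107 + 0.607) = min(1, 0.714) = 0.714
~(~(d -> a) (+) ~((d (+) a) /\ a)) = 1 − 0.714 = 0.286
~b = 1 − 0.625 = 0.375
~(~(d -> a) (+) ~((d (+) a) /\ a)) \/ ~b = max(0.286, 0.375) = 0.375
~(~(~(d -> a) (+) ~((d (+) a) /\ a)) \/ ~b) = 1 − 0.375 = 0.625

0.625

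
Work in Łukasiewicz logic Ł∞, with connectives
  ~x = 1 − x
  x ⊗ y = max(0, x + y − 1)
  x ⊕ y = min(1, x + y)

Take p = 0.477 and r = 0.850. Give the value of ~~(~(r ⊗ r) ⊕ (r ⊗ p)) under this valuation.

0.627

r ⊗ r = max(0, 0.850 + 0.850 − 1) = max(0, 0.700) = 0.700
~(r ⊗ r) = 1 − 0.700 = 0.300
r ⊗ p = max(0, 0.850 + 0.477 − 1) = max(0, 0.327) = 0.327
~(r ⊗ r) ⊕ (r ⊗ p) = min(1, 0.300 + 0.327) = min(1, 0.627) = 0.627
~(~(r ⊗ r) ⊕ (r ⊗ p)) = 1 − 0.627 = 0.373
~~(~(r ⊗ r) ⊕ (r ⊗ p)) = 1 − 0.373 = 0.627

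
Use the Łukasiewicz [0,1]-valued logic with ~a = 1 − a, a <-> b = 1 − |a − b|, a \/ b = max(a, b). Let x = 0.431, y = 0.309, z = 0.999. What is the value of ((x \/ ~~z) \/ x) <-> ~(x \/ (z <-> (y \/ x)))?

~z = 1 − 0.999 = 0.001
~~z = 1 − 0.001 = 0.999
x \/ ~~z = max(0.431, 0.999) = 0.999
(x \/ ~~z) \/ x = max(0.999, 0.431) = 0.999
y \/ x = max(0.309, 0.431) = 0.431
z <-> (y \/ x) = 1 − |0.999 − 0.431| = 1 − 0.568 = 0.432
x \/ (z <-> (y \/ x)) = max(0.431, 0.432) = 0.432
~(x \/ (z <-> (y \/ x))) = 1 − 0.432 = 0.568
((x \/ ~~z) \/ x) <-> ~(x \/ (z <-> (y \/ x))) = 1 − |0.999 − 0.568| = 1 − 0.431 = 0.569

0.569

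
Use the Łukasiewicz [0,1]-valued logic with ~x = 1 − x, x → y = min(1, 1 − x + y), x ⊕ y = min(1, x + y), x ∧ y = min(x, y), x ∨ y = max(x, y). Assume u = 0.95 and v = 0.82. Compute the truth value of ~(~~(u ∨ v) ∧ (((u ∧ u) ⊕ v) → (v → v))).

0.05

u ∨ v = max(0.95, 0.82) = 0.95
~(u ∨ v) = 1 − 0.95 = 0.05
~~(u ∨ v) = 1 − 0.05 = 0.95
u ∧ u = min(0.95, 0.95) = 0.95
(u ∧ u) ⊕ v = min(1, 0.95 + 0.82) = min(1, 1.77) = 1.00
v → v = min(1, 1 − 0.82 + 0.82) = min(1, 1.00) = 1.00
((u ∧ u) ⊕ v) → (v → v) = min(1, 1 − 1.00 + 1.00) = min(1, 1.00) = 1.00
~~(u ∨ v) ∧ (((u ∧ u) ⊕ v) → (v → v)) = min(0.95, 1.00) = 0.95
~(~~(u ∨ v) ∧ (((u ∧ u) ⊕ v) → (v → v))) = 1 − 0.95 = 0.05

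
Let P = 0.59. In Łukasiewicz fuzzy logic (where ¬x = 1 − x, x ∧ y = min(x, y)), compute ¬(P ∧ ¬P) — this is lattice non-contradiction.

0.59

¬P = 1 − 0.59 = 0.41
P ∧ ¬P = min(0.59, 0.41) = 0.41
¬(P ∧ ¬P) = 1 − 0.41 = 0.59
(The value 0.59 < 1 shows this instance is not satisfied; not a Ł∞-tautology — its value is 1 − min(a, 1−a).)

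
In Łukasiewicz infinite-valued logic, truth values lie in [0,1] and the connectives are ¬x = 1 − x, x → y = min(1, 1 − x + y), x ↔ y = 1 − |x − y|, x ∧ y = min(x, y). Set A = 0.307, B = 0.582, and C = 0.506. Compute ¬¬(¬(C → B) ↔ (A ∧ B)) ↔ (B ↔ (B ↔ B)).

0.889

C → B = min(1, 1 − 0.506 + 0.582) = min(1, 1.076) = 1.000
¬(C → B) = 1 − 1.000 = 0.000
A ∧ B = min(0.307, 0.582) = 0.307
¬(C → B) ↔ (A ∧ B) = 1 − |0.000 − 0.307| = 1 − 0.307 = 0.693
¬(¬(C → B) ↔ (A ∧ B)) = 1 − 0.693 = 0.307
¬¬(¬(C → B) ↔ (A ∧ B)) = 1 − 0.307 = 0.693
B ↔ B = 1 − |0.582 − 0.582| = 1 − 0.000 = 1.000
B ↔ (B ↔ B) = 1 − |0.582 − 1.000| = 1 − 0.418 = 0.582
¬¬(¬(C → B) ↔ (A ∧ B)) ↔ (B ↔ (B ↔ B)) = 1 − |0.693 − 0.582| = 1 − 0.111 = 0.889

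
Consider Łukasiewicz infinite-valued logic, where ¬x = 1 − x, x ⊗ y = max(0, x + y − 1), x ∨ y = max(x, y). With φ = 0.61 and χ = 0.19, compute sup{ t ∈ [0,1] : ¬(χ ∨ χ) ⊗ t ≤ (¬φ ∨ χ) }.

0.58

χ ∨ χ = max(0.19, 0.19) = 0.19
¬(χ ∨ χ) = 1 − 0.19 = 0.81
So the left factor is ¬(χ ∨ χ) = 0.81.
¬φ = 1 − 0.61 = 0.39
¬φ ∨ χ = max(0.39, 0.19) = 0.39
So the right-hand bound is ¬φ ∨ χ = 0.39.
The residuum of the Łukasiewicz t-norm gives the supremum: min(1, 1 − 0.81 + 0.39).
1 − 0.81 + 0.39 = 0.58, so t = min(1, 0.58) = 0.58.
Check: 0.81 ⊗ 0.58 = max(0, 0.39) = 0.39 ≤ 0.39.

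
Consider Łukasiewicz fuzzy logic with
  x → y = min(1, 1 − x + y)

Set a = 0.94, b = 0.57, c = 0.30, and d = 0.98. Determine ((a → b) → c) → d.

a → b = min(1, 1 − 0.94 + 0.57) = min(1, 0.63) = 0.63
(a → b) → c = min(1, 1 − 0.63 + 0.30) = min(1, 0.67) = 0.67
((a → b) → c) → d = min(1, 1 − 0.67 + 0.98) = min(1, 1.31) = 1.00

1.00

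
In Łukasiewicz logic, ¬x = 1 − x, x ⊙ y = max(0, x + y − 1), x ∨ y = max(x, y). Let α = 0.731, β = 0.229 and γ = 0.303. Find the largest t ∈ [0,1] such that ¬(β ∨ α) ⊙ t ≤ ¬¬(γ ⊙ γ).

β ∨ α = max(0.229, 0.731) = 0.731
¬(β ∨ α) = 1 − 0.731 = 0.269
So the left factor is ¬(β ∨ α) = 0.269.
γ ⊙ γ = max(0, 0.303 + 0.303 − 1) = max(0, -0.394) = 0.000
¬(γ ⊙ γ) = 1 − 0.000 = 1.000
¬¬(γ ⊙ γ) = 1 − 1.000 = 0.000
So the right-hand bound is ¬¬(γ ⊙ γ) = 0.000.
The residuum of the Łukasiewicz t-norm gives the supremum: min(1, 1 − 0.269 + 0.000).
1 − 0.269 + 0.000 = 0.731, so t = min(1, 0.731) = 0.731.
Check: 0.269 ⊙ 0.731 = max(0, 0.000) = 0.000 ≤ 0.000.

0.731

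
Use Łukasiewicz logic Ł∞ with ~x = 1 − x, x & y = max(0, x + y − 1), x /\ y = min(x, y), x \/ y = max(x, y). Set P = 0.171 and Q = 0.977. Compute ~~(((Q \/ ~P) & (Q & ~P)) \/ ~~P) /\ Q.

0.783

~P = 1 − 0.171 = 0.829
Q \/ ~P = max(0.977, 0.829) = 0.977
Q & ~P = max(0, 0.977 + 0.829 − 1) = max(0, 0.806) = 0.806
(Q \/ ~P) & (Q & ~P) = max(0, 0.977 + 0.806 − 1) = max(0, 0.783) = 0.783
~~P = 1 − 0.829 = 0.171
((Q \/ ~P) & (Q & ~P)) \/ ~~P = max(0.783, 0.171) = 0.783
~(((Q \/ ~P) & (Q & ~P)) \/ ~~P) = 1 − 0.783 = 0.217
~~(((Q \/ ~P) & (Q & ~P)) \/ ~~P) = 1 − 0.217 = 0.783
~~(((Q \/ ~P) & (Q & ~P)) \/ ~~P) /\ Q = min(0.783, 0.977) = 0.783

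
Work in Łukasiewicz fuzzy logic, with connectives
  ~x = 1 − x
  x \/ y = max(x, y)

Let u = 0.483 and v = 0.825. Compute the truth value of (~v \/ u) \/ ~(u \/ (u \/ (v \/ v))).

0.483

~v = 1 − 0.825 = 0.175
~v \/ u = max(0.175, 0.483) = 0.483
v \/ v = max(0.825, 0.825) = 0.825
u \/ (v \/ v) = max(0.483, 0.825) = 0.825
u \/ (u \/ (v \/ v)) = max(0.483, 0.825) = 0.825
~(u \/ (u \/ (v \/ v))) = 1 − 0.825 = 0.175
(~v \/ u) \/ ~(u \/ (u \/ (v \/ v))) = max(0.483, 0.175) = 0.483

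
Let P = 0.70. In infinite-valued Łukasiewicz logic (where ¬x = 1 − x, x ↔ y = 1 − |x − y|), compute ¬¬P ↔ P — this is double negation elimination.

¬P = 1 − 0.70 = 0.30
¬¬P = 1 − 0.30 = 0.70
¬¬P ↔ P = 1 − |0.70 − 0.70| = 1 − 0.00 = 1.00
(As expected: always 1 in Ł∞ since negation is involutive.)

1.00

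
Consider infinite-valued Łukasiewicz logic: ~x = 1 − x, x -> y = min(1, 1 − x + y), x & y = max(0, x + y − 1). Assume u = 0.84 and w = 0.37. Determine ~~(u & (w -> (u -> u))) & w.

u -> u = min(1, 1 − 0.84 + 0.84) = min(1, 1.00) = 1.00
w -> (u -> u) = min(1, 1 − 0.37 + 1.00) = min(1, 1.63) = 1.00
u & (w -> (u -> u)) = max(0, 0.84 + 1.00 − 1) = max(0, 0.84) = 0.84
~(u & (w -> (u -> u))) = 1 − 0.84 = 0.16
~~(u & (w -> (u -> u))) = 1 − 0.16 = 0.84
~~(u & (w -> (u -> u))) & w = max(0, 0.84 + 0.37 − 1) = max(0, 0.21) = 0.21

0.21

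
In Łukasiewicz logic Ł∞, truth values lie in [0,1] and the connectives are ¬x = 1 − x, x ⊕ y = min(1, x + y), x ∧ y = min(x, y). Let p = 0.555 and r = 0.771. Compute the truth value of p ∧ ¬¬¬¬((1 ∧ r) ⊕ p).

1 ∧ r = min(1.000, 0.771) = 0.771
(1 ∧ r) ⊕ p = min(1, 0.771 + 0.555) = min(1, 1.326) = 1.000
¬((1 ∧ r) ⊕ p) = 1 − 1.000 = 0.000
¬¬((1 ∧ r) ⊕ p) = 1 − 0.000 = 1.000
¬¬¬((1 ∧ r) ⊕ p) = 1 − 1.000 = 0.000
¬¬¬¬((1 ∧ r) ⊕ p) = 1 − 0.000 = 1.000
p ∧ ¬¬¬¬((1 ∧ r) ⊕ p) = min(0.555, 1.000) = 0.555

0.555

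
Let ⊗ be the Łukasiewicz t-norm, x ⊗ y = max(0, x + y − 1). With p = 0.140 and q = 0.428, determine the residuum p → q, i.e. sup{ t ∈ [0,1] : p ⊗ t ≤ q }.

The residuum of the Łukasiewicz t-norm gives the supremum: min(1, 1 − 0.140 + 0.428).
1 − 0.140 + 0.428 = 1.288, so t = min(1, 1.288) = 1.000.
Check: 0.140 ⊗ 1.000 = max(0, 0.140) = 0.140 ≤ 0.428.

1.000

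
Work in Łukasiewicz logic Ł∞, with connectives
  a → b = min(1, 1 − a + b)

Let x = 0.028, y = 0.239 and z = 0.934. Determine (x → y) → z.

0.934

x → y = min(1, 1 − 0.028 + 0.239) = min(1, 1.211) = 1.000
(x → y) → z = min(1, 1 − 1.000 + 0.934) = min(1, 0.934) = 0.934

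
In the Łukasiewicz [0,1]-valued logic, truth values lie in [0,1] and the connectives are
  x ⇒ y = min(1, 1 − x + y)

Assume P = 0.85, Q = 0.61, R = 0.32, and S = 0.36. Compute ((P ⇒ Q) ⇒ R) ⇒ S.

0.80

P ⇒ Q = min(1, 1 − 0.85 + 0.61) = min(1, 0.76) = 0.76
(P ⇒ Q) ⇒ R = min(1, 1 − 0.76 + 0.32) = min(1, 0.56) = 0.56
((P ⇒ Q) ⇒ R) ⇒ S = min(1, 1 − 0.56 + 0.36) = min(1, 0.80) = 0.80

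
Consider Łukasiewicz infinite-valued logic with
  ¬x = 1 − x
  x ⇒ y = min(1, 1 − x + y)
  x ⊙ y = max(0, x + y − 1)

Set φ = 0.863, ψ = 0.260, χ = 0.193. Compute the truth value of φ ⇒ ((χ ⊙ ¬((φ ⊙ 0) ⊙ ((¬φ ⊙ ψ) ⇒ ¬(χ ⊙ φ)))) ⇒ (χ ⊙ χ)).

φ ⊙ 0 = max(0, 0.863 + 0.000 − 1) = max(0, -0.137) = 0.000
¬φ = 1 − 0.863 = 0.137
¬φ ⊙ ψ = max(0, 0.137 + 0.260 − 1) = max(0, -0.603) = 0.000
χ ⊙ φ = max(0, 0.193 + 0.863 − 1) = max(0, 0.056) = 0.056
¬(χ ⊙ φ) = 1 − 0.056 = 0.944
(¬φ ⊙ ψ) ⇒ ¬(χ ⊙ φ) = min(1, 1 − 0.000 + 0.944) = min(1, 1.944) = 1.000
(φ ⊙ 0) ⊙ ((¬φ ⊙ ψ) ⇒ ¬(χ ⊙ φ)) = max(0, 0.000 + 1.000 − 1) = max(0, 0.000) = 0.000
¬((φ ⊙ 0) ⊙ ((¬φ ⊙ ψ) ⇒ ¬(χ ⊙ φ))) = 1 − 0.000 = 1.000
χ ⊙ ¬((φ ⊙ 0) ⊙ ((¬φ ⊙ ψ) ⇒ ¬(χ ⊙ φ))) = max(0, 0.193 + 1.000 − 1) = max(0, 0.193) = 0.193
χ ⊙ χ = max(0, 0.193 + 0.193 − 1) = max(0, -0.614) = 0.000
(χ ⊙ ¬((φ ⊙ 0) ⊙ ((¬φ ⊙ ψ) ⇒ ¬(χ ⊙ φ)))) ⇒ (χ ⊙ χ) = min(1, 1 − 0.193 + 0.000) = min(1, 0.807) = 0.807
φ ⇒ ((χ ⊙ ¬((φ ⊙ 0) ⊙ ((¬φ ⊙ ψ) ⇒ ¬(χ ⊙ φ)))) ⇒ (χ ⊙ χ)) = min(1, 1 − 0.863 + 0.807) = min(1, 0.944) = 0.944

0.944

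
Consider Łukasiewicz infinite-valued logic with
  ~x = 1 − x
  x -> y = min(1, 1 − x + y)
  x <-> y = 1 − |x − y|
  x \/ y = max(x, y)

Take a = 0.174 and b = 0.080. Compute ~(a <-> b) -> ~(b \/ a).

1.000

a <-> b = 1 − |0.174 − 0.080| = 1 − 0.094 = 0.906
~(a <-> b) = 1 − 0.906 = 0.094
b \/ a = max(0.080, 0.174) = 0.174
~(b \/ a) = 1 − 0.174 = 0.826
~(a <-> b) -> ~(b \/ a) = min(1, 1 − 0.094 + 0.826) = min(1, 1.732) = 1.000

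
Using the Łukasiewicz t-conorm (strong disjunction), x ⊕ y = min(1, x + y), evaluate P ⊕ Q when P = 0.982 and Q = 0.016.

P ⊕ Q = min(1, 0.982 + 0.016) = min(1, 0.998) = 0.998
For comparison, the Gödel t-conorm max(x, y) would give 0.982.

0.998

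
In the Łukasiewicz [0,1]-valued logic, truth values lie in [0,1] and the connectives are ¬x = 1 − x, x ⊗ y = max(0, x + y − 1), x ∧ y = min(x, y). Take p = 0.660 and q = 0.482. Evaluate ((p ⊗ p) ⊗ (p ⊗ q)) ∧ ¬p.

p ⊗ p = max(0, 0.660 + 0.660 − 1) = max(0, 0.320) = 0.320
p ⊗ q = max(0, 0.660 + 0.482 − 1) = max(0, 0.142) = 0.142
(p ⊗ p) ⊗ (p ⊗ q) = max(0, 0.320 + 0.142 − 1) = max(0, -0.538) = 0.000
¬p = 1 − 0.660 = 0.340
((p ⊗ p) ⊗ (p ⊗ q)) ∧ ¬p = min(0.000, 0.340) = 0.000

0.000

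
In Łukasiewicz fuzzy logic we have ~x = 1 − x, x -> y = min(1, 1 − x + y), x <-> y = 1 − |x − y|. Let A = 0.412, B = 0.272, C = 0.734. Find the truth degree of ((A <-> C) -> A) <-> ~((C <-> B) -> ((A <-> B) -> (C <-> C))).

A <-> C = 1 − |0.412 − 0.734| = 1 − 0.322 = 0.678
(A <-> C) -> A = min(1, 1 − 0.678 + 0.412) = min(1, 0.734) = 0.734
C <-> B = 1 − |0.734 − 0.272| = 1 − 0.462 = 0.538
A <-> B = 1 − |0.412 − 0.272| = 1 − 0.140 = 0.860
C <-> C = 1 − |0.734 − 0.734| = 1 − 0.000 = 1.000
(A <-> B) -> (C <-> C) = min(1, 1 − 0.860 + 1.000) = min(1, 1.140) = 1.000
(C <-> B) -> ((A <-> B) -> (C <-> C)) = min(1, 1 − 0.538 + 1.000) = min(1, 1.462) = 1.000
~((C <-> B) -> ((A <-> B) -> (C <-> C))) = 1 − 1.000 = 0.000
((A <-> C) -> A) <-> ~((C <-> B) -> ((A <-> B) -> (C <-> C))) = 1 − |0.734 − 0.000| = 1 − 0.734 = 0.266

0.266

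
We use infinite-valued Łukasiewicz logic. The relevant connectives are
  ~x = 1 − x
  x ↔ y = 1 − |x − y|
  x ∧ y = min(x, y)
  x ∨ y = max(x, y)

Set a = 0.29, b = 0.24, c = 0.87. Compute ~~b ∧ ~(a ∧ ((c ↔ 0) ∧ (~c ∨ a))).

~b = 1 − 0.24 = 0.76
~~b = 1 − 0.76 = 0.24
c ↔ 0 = 1 − |0.87 − 0.00| = 1 − 0.87 = 0.13
~c = 1 − 0.87 = 0.13
~c ∨ a = max(0.13, 0.29) = 0.29
(c ↔ 0) ∧ (~c ∨ a) = min(0.13, 0.29) = 0.13
a ∧ ((c ↔ 0) ∧ (~c ∨ a)) = min(0.29, 0.13) = 0.13
~(a ∧ ((c ↔ 0) ∧ (~c ∨ a))) = 1 − 0.13 = 0.87
~~b ∧ ~(a ∧ ((c ↔ 0) ∧ (~c ∨ a))) = min(0.24, 0.87) = 0.24

0.24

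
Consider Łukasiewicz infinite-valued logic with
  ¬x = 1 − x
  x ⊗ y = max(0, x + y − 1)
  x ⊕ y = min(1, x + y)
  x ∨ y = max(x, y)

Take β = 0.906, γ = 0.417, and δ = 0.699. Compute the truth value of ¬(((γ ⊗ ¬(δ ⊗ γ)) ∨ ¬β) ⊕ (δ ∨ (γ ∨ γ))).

δ ⊗ γ = max(0, 0.699 + 0.417 − 1) = max(0, 0.116) = 0.116
¬(δ ⊗ γ) = 1 − 0.116 = 0.884
γ ⊗ ¬(δ ⊗ γ) = max(0, 0.417 + 0.884 − 1) = max(0, 0.301) = 0.301
¬β = 1 − 0.906 = 0.094
(γ ⊗ ¬(δ ⊗ γ)) ∨ ¬β = max(0.301, 0.094) = 0.301
γ ∨ γ = max(0.417, 0.417) = 0.417
δ ∨ (γ ∨ γ) = max(0.699, 0.417) = 0.699
((γ ⊗ ¬(δ ⊗ γ)) ∨ ¬β) ⊕ (δ ∨ (γ ∨ γ)) = min(1, 0.301 + 0.699) = min(1, 1.000) = 1.000
¬(((γ ⊗ ¬(δ ⊗ γ)) ∨ ¬β) ⊕ (δ ∨ (γ ∨ γ))) = 1 − 1.000 = 0.000

0.000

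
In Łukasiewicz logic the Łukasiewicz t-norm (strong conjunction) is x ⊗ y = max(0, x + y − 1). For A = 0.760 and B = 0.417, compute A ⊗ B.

0.177

A ⊗ B = max(0, 0.760 + 0.417 − 1) = max(0, 0.177) = 0.177
For comparison, the Gödel (minimum) t-norm min(x, y) would give 0.417.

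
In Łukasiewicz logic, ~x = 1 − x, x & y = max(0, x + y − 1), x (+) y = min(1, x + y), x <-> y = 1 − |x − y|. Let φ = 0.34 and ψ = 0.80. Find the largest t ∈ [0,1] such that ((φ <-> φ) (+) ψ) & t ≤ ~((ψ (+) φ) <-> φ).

0.66

φ <-> φ = 1 − |0.34 − 0.34| = 1 − 0.00 = 1.00
(φ <-> φ) (+) ψ = min(1, 1.00 + 0.80) = min(1, 1.80) = 1.00
So the left factor is (φ <-> φ) (+) ψ = 1.00.
ψ (+) φ = min(1, 0.80 + 0.34) = min(1, 1.14) = 1.00
(ψ (+) φ) <-> φ = 1 − |1.00 − 0.34| = 1 − 0.66 = 0.34
~((ψ (+) φ) <-> φ) = 1 − 0.34 = 0.66
So the right-hand bound is ~((ψ (+) φ) <-> φ) = 0.66.
The residuum of the Łukasiewicz t-norm gives the supremum: min(1, 1 − 1.00 + 0.66).
1 − 1.00 + 0.66 = 0.66, so t = min(1, 0.66) = 0.66.
Check: 1.00 & 0.66 = max(0, 0.66) = 0.66 ≤ 0.66.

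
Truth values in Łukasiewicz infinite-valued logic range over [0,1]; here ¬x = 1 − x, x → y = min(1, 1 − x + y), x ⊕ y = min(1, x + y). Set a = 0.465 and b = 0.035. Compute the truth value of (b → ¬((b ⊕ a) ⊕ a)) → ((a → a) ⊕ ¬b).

b ⊕ a = min(1, 0.035 + 0.465) = min(1, 0.500) = 0.500
(b ⊕ a) ⊕ a = min(1, 0.500 + 0.465) = min(1, 0.965) = 0.965
¬((b ⊕ a) ⊕ a) = 1 − 0.965 = 0.035
b → ¬((b ⊕ a) ⊕ a) = min(1, 1 − 0.035 + 0.035) = min(1, 1.000) = 1.000
a → a = min(1, 1 − 0.465 + 0.465) = min(1, 1.000) = 1.000
¬b = 1 − 0.035 = 0.965
(a → a) ⊕ ¬b = min(1, 1.000 + 0.965) = min(1, 1.965) = 1.000
(b → ¬((b ⊕ a) ⊕ a)) → ((a → a) ⊕ ¬b) = min(1, 1 − 1.000 + 1.000) = min(1, 1.000) = 1.000

1.000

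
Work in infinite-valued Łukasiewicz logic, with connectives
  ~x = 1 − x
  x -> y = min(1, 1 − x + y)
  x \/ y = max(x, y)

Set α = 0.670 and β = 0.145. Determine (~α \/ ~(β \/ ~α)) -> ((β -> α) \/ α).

1.000

~α = 1 − 0.670 = 0.330
β \/ ~α = max(0.145, 0.330) = 0.330
~(β \/ ~α) = 1 − 0.330 = 0.670
~α \/ ~(β \/ ~α) = max(0.330, 0.670) = 0.670
β -> α = min(1, 1 − 0.145 + 0.670) = min(1, 1.525) = 1.000
(β -> α) \/ α = max(1.000, 0.670) = 1.000
(~α \/ ~(β \/ ~α)) -> ((β -> α) \/ α) = min(1, 1 − 0.670 + 1.000) = min(1, 1.330) = 1.000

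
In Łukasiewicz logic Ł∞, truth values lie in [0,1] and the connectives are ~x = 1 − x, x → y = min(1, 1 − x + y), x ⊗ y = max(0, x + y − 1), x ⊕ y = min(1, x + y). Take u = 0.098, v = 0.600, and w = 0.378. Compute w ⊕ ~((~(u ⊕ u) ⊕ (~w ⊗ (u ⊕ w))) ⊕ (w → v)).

u ⊕ u = min(1, 0.098 + 0.098) = min(1, 0.196) = 0.196
~(u ⊕ u) = 1 − 0.196 = 0.804
~w = 1 − 0.378 = 0.622
u ⊕ w = min(1, 0.098 + 0.378) = min(1, 0.476) = 0.476
~w ⊗ (u ⊕ w) = max(0, 0.622 + 0.476 − 1) = max(0, 0.098) = 0.098
~(u ⊕ u) ⊕ (~w ⊗ (u ⊕ w)) = min(1, 0.804 + 0.098) = min(1, 0.902) = 0.902
w → v = min(1, 1 − 0.378 + 0.600) = min(1, 1.222) = 1.000
(~(u ⊕ u) ⊕ (~w ⊗ (u ⊕ w))) ⊕ (w → v) = min(1, 0.902 + 1.000) = min(1, 1.902) = 1.000
~((~(u ⊕ u) ⊕ (~w ⊗ (u ⊕ w))) ⊕ (w → v)) = 1 − 1.000 = 0.000
w ⊕ ~((~(u ⊕ u) ⊕ (~w ⊗ (u ⊕ w))) ⊕ (w → v)) = min(1, 0.378 + 0.000) = min(1, 0.378) = 0.378

0.378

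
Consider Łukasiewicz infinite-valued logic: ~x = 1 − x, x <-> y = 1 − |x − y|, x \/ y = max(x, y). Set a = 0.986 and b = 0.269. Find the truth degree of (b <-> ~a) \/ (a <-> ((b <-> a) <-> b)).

1.000

~a = 1 − 0.986 = 0.014
b <-> ~a = 1 − |0.269 − 0.014| = 1 − 0.255 = 0.745
b <-> a = 1 − |0.269 − 0.986| = 1 − 0.717 = 0.283
(b <-> a) <-> b = 1 − |0.283 − 0.269| = 1 − 0.014 = 0.986
a <-> ((b <-> a) <-> b) = 1 − |0.986 − 0.986| = 1 − 0.000 = 1.000
(b <-> ~a) \/ (a <-> ((b <-> a) <-> b)) = max(0.745, 1.000) = 1.000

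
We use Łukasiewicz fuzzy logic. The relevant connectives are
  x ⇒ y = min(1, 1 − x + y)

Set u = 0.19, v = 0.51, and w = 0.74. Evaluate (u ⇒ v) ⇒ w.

0.74

u ⇒ v = min(1, 1 − 0.19 + 0.51) = min(1, 1.32) = 1.00
(u ⇒ v) ⇒ w = min(1, 1 − 1.00 + 0.74) = min(1, 0.74) = 0.74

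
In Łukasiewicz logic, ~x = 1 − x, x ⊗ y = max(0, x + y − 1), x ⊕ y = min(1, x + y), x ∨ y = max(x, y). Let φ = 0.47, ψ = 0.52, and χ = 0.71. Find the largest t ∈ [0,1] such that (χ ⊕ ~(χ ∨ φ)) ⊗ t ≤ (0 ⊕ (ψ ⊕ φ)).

0.99

χ ∨ φ = max(0.71, 0.47) = 0.71
~(χ ∨ φ) = 1 − 0.71 = 0.29
χ ⊕ ~(χ ∨ φ) = min(1, 0.71 + 0.29) = min(1, 1.00) = 1.00
So the left factor is χ ⊕ ~(χ ∨ φ) = 1.00.
ψ ⊕ φ = min(1, 0.52 + 0.47) = min(1, 0.99) = 0.99
0 ⊕ (ψ ⊕ φ) = min(1, 0.00 + 0.99) = min(1, 0.99) = 0.99
So the right-hand bound is 0 ⊕ (ψ ⊕ φ) = 0.99.
The residuum of the Łukasiewicz t-norm gives the supremum: min(1, 1 − 1.00 + 0.99).
1 − 1.00 + 0.99 = 0.99, so t = min(1, 0.99) = 0.99.
Check: 1.00 ⊗ 0.99 = max(0, 0.99) = 0.99 ≤ 0.99.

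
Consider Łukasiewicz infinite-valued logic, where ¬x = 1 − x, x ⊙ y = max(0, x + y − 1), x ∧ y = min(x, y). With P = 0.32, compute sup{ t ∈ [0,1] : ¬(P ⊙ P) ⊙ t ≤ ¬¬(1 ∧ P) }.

P ⊙ P = max(0, 0.32 + 0.32 − 1) = max(0, -0.36) = 0.00
¬(P ⊙ P) = 1 − 0.00 = 1.00
So the left factor is ¬(P ⊙ P) = 1.00.
1 ∧ P = min(1.00, 0.32) = 0.32
¬(1 ∧ P) = 1 − 0.32 = 0.68
¬¬(1 ∧ P) = 1 − 0.68 = 0.32
So the right-hand bound is ¬¬(1 ∧ P) = 0.32.
The residuum of the Łukasiewicz t-norm gives the supremum: min(1, 1 − 1.00 + 0.32).
1 − 1.00 + 0.32 = 0.32, so t = min(1, 0.32) = 0.32.
Check: 1.00 ⊙ 0.32 = max(0, 0.32) = 0.32 ≤ 0.32.

0.32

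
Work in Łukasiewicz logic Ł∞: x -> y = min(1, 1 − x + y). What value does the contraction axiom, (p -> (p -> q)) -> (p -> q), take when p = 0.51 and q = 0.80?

p -> q = min(1, 1 − 0.51 + 0.80) = min(1, 1.29) = 1.00
p -> (p -> q) = min(1, 1 − 0.51 + 1.00) = min(1, 1.49) = 1.00
(p -> (p -> q)) -> (p -> q) = min(1, 1 − 1.00 + 1.00) = min(1, 1.00) = 1.00

1.00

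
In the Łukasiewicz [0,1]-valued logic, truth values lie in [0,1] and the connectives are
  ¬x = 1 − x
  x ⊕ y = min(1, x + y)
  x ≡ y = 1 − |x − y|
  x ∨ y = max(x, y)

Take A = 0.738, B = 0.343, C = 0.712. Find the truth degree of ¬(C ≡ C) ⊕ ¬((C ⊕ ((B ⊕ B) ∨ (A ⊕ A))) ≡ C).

0.288

C ≡ C = 1 − |0.712 − 0.712| = 1 − 0.000 = 1.000
¬(C ≡ C) = 1 − 1.000 = 0.000
B ⊕ B = min(1, 0.343 + 0.343) = min(1, 0.686) = 0.686
A ⊕ A = min(1, 0.738 + 0.738) = min(1, 1.476) = 1.000
(B ⊕ B) ∨ (A ⊕ A) = max(0.686, 1.000) = 1.000
C ⊕ ((B ⊕ B) ∨ (A ⊕ A)) = min(1, 0.712 + 1.000) = min(1, 1.712) = 1.000
(C ⊕ ((B ⊕ B) ∨ (A ⊕ A))) ≡ C = 1 − |1.000 − 0.712| = 1 − 0.288 = 0.712
¬((C ⊕ ((B ⊕ B) ∨ (A ⊕ A))) ≡ C) = 1 − 0.712 = 0.288
¬(C ≡ C) ⊕ ¬((C ⊕ ((B ⊕ B) ∨ (A ⊕ A))) ≡ C) = min(1, 0.000 + 0.288) = min(1, 0.288) = 0.288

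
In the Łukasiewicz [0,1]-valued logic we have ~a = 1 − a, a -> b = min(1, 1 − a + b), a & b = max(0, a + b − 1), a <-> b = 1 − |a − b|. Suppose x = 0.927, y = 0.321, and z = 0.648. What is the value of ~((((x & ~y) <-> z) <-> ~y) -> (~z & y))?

0.721

~y = 1 − 0.321 = 0.679
x & ~y = max(0, 0.927 + 0.679 − 1) = max(0, 0.606) = 0.606
(x & ~y) <-> z = 1 − |0.606 − 0.648| = 1 − 0.042 = 0.958
((x & ~y) <-> z) <-> ~y = 1 − |0.958 − 0.679| = 1 − 0.279 = 0.721
~z = 1 − 0.648 = 0.352
~z & y = max(0, 0.352 + 0.321 − 1) = max(0, -0.327) = 0.000
(((x & ~y) <-> z) <-> ~y) -> (~z & y) = min(1, 1 − 0.721 + 0.000) = min(1, 0.279) = 0.279
~((((x & ~y) <-> z) <-> ~y) -> (~z & y)) = 1 − 0.279 = 0.721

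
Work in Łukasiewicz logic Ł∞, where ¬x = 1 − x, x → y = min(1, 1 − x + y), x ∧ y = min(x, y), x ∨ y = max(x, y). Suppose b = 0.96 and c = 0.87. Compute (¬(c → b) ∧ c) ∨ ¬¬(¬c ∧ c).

0.13

c → b = min(1, 1 − 0.87 + 0.96) = min(1, 1.09) = 1.00
¬(c → b) = 1 − 1.00 = 0.00
¬(c → b) ∧ c = min(0.00, 0.87) = 0.00
¬c = 1 − 0.87 = 0.13
¬c ∧ c = min(0.13, 0.87) = 0.13
¬(¬c ∧ c) = 1 − 0.13 = 0.87
¬¬(¬c ∧ c) = 1 − 0.87 = 0.13
(¬(c → b) ∧ c) ∨ ¬¬(¬c ∧ c) = max(0.00, 0.13) = 0.13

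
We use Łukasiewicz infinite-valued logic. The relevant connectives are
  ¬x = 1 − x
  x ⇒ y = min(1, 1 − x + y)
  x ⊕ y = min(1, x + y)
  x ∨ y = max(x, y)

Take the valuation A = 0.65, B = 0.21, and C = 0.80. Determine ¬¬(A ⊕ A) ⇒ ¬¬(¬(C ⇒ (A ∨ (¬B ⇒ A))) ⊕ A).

0.65

A ⊕ A = min(1, 0.65 + 0.65) = min(1, 1.30) = 1.00
¬(A ⊕ A) = 1 − 1.00 = 0.00
¬¬(A ⊕ A) = 1 − 0.00 = 1.00
¬B = 1 − 0.21 = 0.79
¬B ⇒ A = min(1, 1 − 0.79 + 0.65) = min(1, 0.86) = 0.86
A ∨ (¬B ⇒ A) = max(0.65, 0.86) = 0.86
C ⇒ (A ∨ (¬B ⇒ A)) = min(1, 1 − 0.80 + 0.86) = min(1, 1.06) = 1.00
¬(C ⇒ (A ∨ (¬B ⇒ A))) = 1 − 1.00 = 0.00
¬(C ⇒ (A ∨ (¬B ⇒ A))) ⊕ A = min(1, 0.00 + 0.65) = min(1, 0.65) = 0.65
¬(¬(C ⇒ (A ∨ (¬B ⇒ A))) ⊕ A) = 1 − 0.65 = 0.35
¬¬(¬(C ⇒ (A ∨ (¬B ⇒ A))) ⊕ A) = 1 − 0.35 = 0.65
¬¬(A ⊕ A) ⇒ ¬¬(¬(C ⇒ (A ∨ (¬B ⇒ A))) ⊕ A) = min(1, 1 − 1.00 + 0.65) = min(1, 0.65) = 0.65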